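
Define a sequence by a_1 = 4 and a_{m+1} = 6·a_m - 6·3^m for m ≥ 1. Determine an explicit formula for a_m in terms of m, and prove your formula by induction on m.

Computing the first terms: a_1 = 4, a_2 = 6, a_3 = -18. This suggests a_m = 2·3^m - 2·6^(m - 1).
Base step (m = 1): the formula gives 4 = 4 = a_1.
Inductive step: suppose the statement holds for some j ≥ 1, so a_j = 2·3^j - 2·6^(j - 1).
Then a_{j+1} = 6·a_j - 6·3^j = 6·(2·3^j - 2·6^(j - 1)) - 6·3^j = 2·3^(j + 1) - 2·6^j = 2·3^(j+1) - 2·6^((j+1) - 1),
which is the claimed formula at m = j+1.
This completes the induction.

a_m = 2·3^m - 2·6^(m - 1)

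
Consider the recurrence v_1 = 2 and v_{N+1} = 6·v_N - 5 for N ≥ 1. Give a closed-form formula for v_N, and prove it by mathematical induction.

Computing the first terms: v_1 = 2, v_2 = 7, v_3 = 37. This suggests v_N = 6^(N - 1) + 1.
For the base case N = 1: the formula gives 2 = 2 = v_1.
Suppose the result is true for N = j, so v_j = 6^(j - 1) + 1.
Then v_{j+1} = 6·v_j - 5 = 6·(6^(j - 1) + 1) - 5 = 6^j + 1 = 6^((j+1) - 1) + 1,
which is the claimed formula at N = j+1.
This completes the induction.

v_N = 6^(N - 1) + 1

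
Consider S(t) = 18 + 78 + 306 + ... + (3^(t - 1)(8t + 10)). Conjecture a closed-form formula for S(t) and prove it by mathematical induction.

S(t) = 3^t(4t + 3) - 3

We claim S(t) = 3^t(4t + 3) - 3 for all t ≥ 1.
For the base case t = 1: S(1) = 18, and the closed form gives 18. They agree.
Suppose the result is true for t = i, so S(i) = 3^i(4i + 3) - 3.
Then S(i+1) = S(i) + (3^i(8i + 18)) = (3^i(4i + 3) - 3) + (3^i(8i + 18)).
Simplifying, S(i+1) = 12·3^i·i + 21·3^i - 3 = 3^(i+1)(4(i+1) + 3) - 3,
which is the closed form with t = i+1.
This completes the induction.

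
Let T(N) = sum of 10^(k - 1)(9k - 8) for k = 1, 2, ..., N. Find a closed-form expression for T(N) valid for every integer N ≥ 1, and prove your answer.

T(N) = 10^N(N - 1) + 1

We claim T(N) = 10^N(N - 1) + 1 for all N ≥ 1.
Base step (N = 1): T(1) = 1, and the closed form gives 1. They agree.
For the inductive step, assume it holds for an arbitrary k ≥ 1, so T(k) = 10^k(k - 1) + 1.
Then T(k+1) = T(k) + (10^k(9k + 1)) = (10^k(k - 1) + 1) + (10^k(9k + 1)).
Simplifying, T(k+1) = 10^(k + 1)k + 1 = 10^(k+1)((k+1) - 1) + 1,
which is the closed form with N = k+1.
By induction, the statement is established for all N ≥ 1.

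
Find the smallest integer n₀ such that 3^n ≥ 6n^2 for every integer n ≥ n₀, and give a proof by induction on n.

n₀ = 5

At n = 4: 81 < 96, so the inequality fails and n₀ ≥ 5. We prove 3^n ≥ 6n^2 for all n ≥ 5.
For the base case n = 5: 3^n = 243 and 6n^2 = 150, so 243 ≥ 150.
Inductive step: suppose the statement holds for some p ≥ 5, so 3^p ≥ 6p^2.
Then 3^(p + 1) = 3·(3^p) ≥ 3·(6p^2).
Also, for p ≥ 5 we have 3·(6p^2) ≥ 6(p+1)^2, since 3 ≥ (1 + 1/p)^2 for all p ≥ 5.
Combining, 3^(p + 1) ≥ 6(p+1)^2.
By induction, the statement is established for all n ≥ 5.
Hence the smallest such n₀ is 5.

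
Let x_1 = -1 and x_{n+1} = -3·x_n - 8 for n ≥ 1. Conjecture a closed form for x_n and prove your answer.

x_n = (-3)^(n - 1) - 2

Computing the first terms: x_1 = -1, x_2 = -5, x_3 = 7. This suggests x_n = (-3)^(n - 1) - 2.
Base case (n = 1): the formula gives -1 = -1 = x_1.
For the inductive step, assume it holds for an arbitrary i ≥ 1, so x_i = (-3)^(i - 1) - 2.
Then x_{i+1} = -3·x_i - 8 = -3·((-3)^(i - 1) - 2) - 8 = (-3)^i - 2 = (-3)^((i+1) - 1) - 2,
which is the claimed formula at n = i+1.
This completes the induction.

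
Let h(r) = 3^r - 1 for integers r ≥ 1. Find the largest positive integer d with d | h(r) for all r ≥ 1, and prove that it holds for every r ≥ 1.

d = 2

Computing the first values: h(1) = 2 and h(2) = 8; gcd(2, 8) = 2, so d ≤ 2.
We prove 2 | 3^r - 1 for all r ≥ 1 by induction on r.
When r = 1: h(1) = 2 = 2·(1), so 2 | h(1).
Inductive step: suppose the statement holds for some j ≥ 1, i.e. 2 | h(j). Then
3^{j+1} − 1^{j+1} = 3·3^j − 1·1^j = 3·(3^j − 1^j) + (2)·1^j. The first term is divisible by 2 by the inductive hypothesis, and the second term (2)·1^j is divisible by 2 since 2 | 2. Hence 2 | h(j+1).
Hence, by induction on r, the claim holds for every r ≥ 1.
Therefore the largest such d is 2.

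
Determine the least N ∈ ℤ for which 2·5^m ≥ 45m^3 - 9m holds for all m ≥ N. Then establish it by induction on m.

N = 5

At m = 4: 1250 < 2844, so the inequality fails and N ≥ 5. We prove 2·5^m ≥ 45m^3 - 9m for all m ≥ 5.
For the base case m = 5: 2·5^m = 6250 and 45m^3 - 9m = 5580, so 6250 ≥ 5580.
Inductive step: assume the claim holds for m = j, so 2·5^j ≥ 45j^3 - 9j.
Then 2·5^(j + 1) = 5·(2·5^j) ≥ 5·(45j^3 - 9j).
Also, for j ≥ 5 we have 5·(45j^3 - 9j) ≥ 45(j+1)^3 - 9(j+1), since 5·(45j^3 - 9j) − (45(j+1)^3 - 9(j+1)) = 180j^3 - 135j^2 - 171j - 36, which is nonnegative for all j ≥ 5.
Combining, 2·5^(j + 1) ≥ 45(j+1)^3 - 9(j+1).
By induction, the statement is established for all m ≥ 5.
Hence the smallest such N is 5.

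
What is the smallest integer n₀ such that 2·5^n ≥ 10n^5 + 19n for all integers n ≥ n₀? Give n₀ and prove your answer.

At n = 7: 156250 < 168203, so the inequality fails and n₀ ≥ 8. We prove 2·5^n ≥ 10n^5 + 19n for all n ≥ 8.
For the base case n = 8: 2·5^n = 781250 and 10n^5 + 19n = 327832, so 781250 ≥ 327832.
Suppose the result is true for n = r, so 2·5^r ≥ 10r^5 + 19r.
Then 2·5^(r + 1) = 5·(2·5^r) ≥ 5·(10r^5 + 19r).
Also, for r ≥ 8 we have 5·(10r^5 + 19r) ≥ 10(r+1)^5 + 19(r+1), since 5·(10r^5 + 19r) − (10(r+1)^5 + 19(r+1)) = 40r^5 - 50r^4 - 100r^3 - 100r^2 + 26r - 29, which is nonnegative for all r ≥ 8.
Combining, 2·5^(r + 1) ≥ 10(r+1)^5 + 19(r+1).
By the principle of mathematical induction, the result holds for all n ≥ 8.
Hence the smallest such n₀ is 8.

n₀ = 8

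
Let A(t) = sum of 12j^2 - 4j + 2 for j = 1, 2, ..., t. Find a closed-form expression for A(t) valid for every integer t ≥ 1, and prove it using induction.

We claim A(t) = 2t(2t^2 + 2t + 1) for all t ≥ 1.
Base case (t = 1): A(1) = 10, and the closed form gives 10. They agree.
For the inductive step, assume it holds for an arbitrary j ≥ 1, so A(j) = 2j(2j^2 + 2j + 1).
Then A(j+1) = A(j) + (12j^2 + 20j + 10) = (2j(2j^2 + 2j + 1)) + (12j^2 + 20j + 10).
Simplifying, A(j+1) = 2(j + 1)(2j^2 + 6j + 5) = 2(j+1)(2(j+1)^2 + 2(j+1) + 1),
which is the closed form with t = j+1.
By induction, the statement is established for all t ≥ 1.

A(t) = 2t(2t^2 + 2t + 1)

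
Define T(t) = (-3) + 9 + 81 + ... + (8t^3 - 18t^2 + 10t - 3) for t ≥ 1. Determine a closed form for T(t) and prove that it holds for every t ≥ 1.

T(t) = t(2t^3 - 2t^2 - 2t - 1)

We claim T(t) = t(2t^3 - 2t^2 - 2t - 1) for all t ≥ 1.
For the base case t = 1: T(1) = -3, and the closed form gives -3. They agree.
Inductive step: suppose the statement holds for some i ≥ 1, so T(i) = i(2i^3 - 2i^2 - 2i - 1).
Then T(i+1) = T(i) + (8i^3 + 6i^2 - 2i - 3) = (i(2i^3 - 2i^2 - 2i - 1)) + (8i^3 + 6i^2 - 2i - 3).
Simplifying, T(i+1) = (i + 1)(2i^3 + 4i^2 - 3) = (i+1)(2(i+1)^3 - 2(i+1)^2 - 2(i+1) - 1),
which is the closed form with t = i+1.
Hence, by induction on t, the claim holds for every t ≥ 1.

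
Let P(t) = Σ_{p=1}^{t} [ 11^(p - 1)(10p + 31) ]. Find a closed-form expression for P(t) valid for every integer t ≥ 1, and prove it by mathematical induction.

P(t) = 11^t(t + 3) - 3

We claim P(t) = 11^t(t + 3) - 3 for all t ≥ 1.
When t = 1: P(1) = 41, and the closed form gives 41. They agree.
Inductive step: assume the claim holds for t = p, so P(p) = 11^p(p + 3) - 3.
Then P(p+1) = P(p) + (11^p(10p + 41)) = (11^p(p + 3) - 3) + (11^p(10p + 41)).
Simplifying, P(p+1) = 11·11^p·p + 44·11^p - 3 = 11^(p+1)((p+1) + 3) - 3,
which is the closed form with t = p+1.
This completes the induction.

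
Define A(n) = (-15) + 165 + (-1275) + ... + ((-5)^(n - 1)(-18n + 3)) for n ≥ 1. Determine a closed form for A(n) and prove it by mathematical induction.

We claim A(n) = 3(-5)^n·n for all n ≥ 1.
Base case (n = 1): A(1) = -15, and the closed form gives -15. They agree.
Inductive step: suppose the statement holds for some p ≥ 1, so A(p) = 3(-5)^p·p.
Then A(p+1) = A(p) + ((-5)^p(-18p - 15)) = (3(-5)^p·p) + ((-5)^p(-18p - 15)).
Simplifying, A(p+1) = (-5)^(p + 1)(3p + 3) = 3(-5)^(p+1)·(p+1),
which is the closed form with n = p+1.
Hence, by induction on n, the claim holds for every n ≥ 1.

A(n) = 3(-5)^n·n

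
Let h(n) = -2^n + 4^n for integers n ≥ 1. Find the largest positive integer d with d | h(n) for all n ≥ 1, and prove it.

d = 2

Computing the first values: h(1) = 2 and h(2) = 12; gcd(2, 12) = 2, so d ≤ 2.
We prove 2 | -2^n + 4^n for all n ≥ 1 by induction on n.
Base case (n = 1): h(1) = 2 = 2·(1), so 2 | h(1).
Inductive step: suppose the statement holds for some p ≥ 1, i.e. 2 | h(p). Then
4^{p+1} − 2^{p+1} = 4·4^p − 2·2^p = 4·(4^p − 2^p) + (2)·2^p. The first term is divisible by 2 by the inductive hypothesis, and the second term (2)·2^p is divisible by 2 since 2 | 2. Hence 2 | h(p+1).
By the principle of mathematical induction, the result holds for all n ≥ 1.
Therefore the largest such d is 2.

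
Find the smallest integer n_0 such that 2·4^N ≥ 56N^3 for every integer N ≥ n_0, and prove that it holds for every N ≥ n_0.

At N = 6: 8192 < 12096, so the inequality fails and n_0 ≥ 7. We prove 2·4^N ≥ 56N^3 for all N ≥ 7.
Base case (N = 7): 2·4^N = 32768 and 56N^3 = 19208, so 32768 ≥ 19208.
Inductive step: suppose the statement holds for some m ≥ 7, so 2·4^m ≥ 56m^3.
Then 2·4^(m + 1) = 4·(2·4^m) ≥ 4·(56m^3).
Also, for m ≥ 7 we have 4·(56m^3) ≥ 56(m+1)^3, since 4 ≥ (1 + 1/m)^3 for all m ≥ 7.
Combining, 2·4^(m + 1) ≥ 56(m+1)^3.
By the principle of mathematical induction, the result holds for all N ≥ 7.
Hence the smallest such n_0 is 7.

n_0 = 7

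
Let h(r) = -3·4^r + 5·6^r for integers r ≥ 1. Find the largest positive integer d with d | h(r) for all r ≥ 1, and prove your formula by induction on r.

d = 6

Computing the first values: h(1) = 18 and h(2) = 132; gcd(18, 132) = 6, so d ≤ 6.
We prove 6 | -3·4^r + 5·6^r for all r ≥ 1 by induction on r.
For the base case r = 1: h(1) = 18 = 6·(3), so 6 | h(1).
Inductive step: suppose the statement holds for some i ≥ 1, i.e. 6 | h(i). Then
h(i+1) − 6·h(i) = (-3·4^(i+1) + 5·6^(i+1)) − 6·(-3·4^i + 5·6^i) = (-3)·4^i·(4 − 6) = (6)·4^i. Since 6 | h(i) by the inductive hypothesis, 6 | 6·h(i); and 6 | 6 since 6 = 6·1. Therefore 6 | h(i+1).
By the principle of mathematical induction, the result holds for all r ≥ 1.
Therefore the largest such d is 6.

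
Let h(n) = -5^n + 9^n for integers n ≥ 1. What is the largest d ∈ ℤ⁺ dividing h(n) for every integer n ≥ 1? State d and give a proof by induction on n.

Computing the first values: h(1) = 4 and h(2) = 56; gcd(4, 56) = 4, so d ≤ 4.
We prove 4 | -5^n + 9^n for all n ≥ 1 by induction on n.
Base case (n = 1): h(1) = 4 = 4·(1), so 4 | h(1).
For the inductive step, assume it holds for an arbitrary r ≥ 1, i.e. 4 | h(r). Then
9^{r+1} − 5^{r+1} = 9·9^r − 5·5^r = 9·(9^r − 5^r) + (4)·5^r. The first term is divisible by 4 by the inductive hypothesis, and the second term (4)·5^r is divisible by 4 since 4 | 4. Hence 4 | h(r+1).
Hence, by induction on n, the claim holds for every n ≥ 1.
Therefore the largest such d is 4.

d = 4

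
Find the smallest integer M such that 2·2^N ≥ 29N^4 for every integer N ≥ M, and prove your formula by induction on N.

At N = 21: 4194304 < 5639949, so the inequality fails and M ≥ 22. We prove 2·2^N ≥ 29N^4 for all N ≥ 22.
Base case (N = 22): 2·2^N = 8388608 and 29N^4 = 6793424, so 8388608 ≥ 6793424.
For the inductive step, assume it holds for an arbitrary k ≥ 22, so 2·2^k ≥ 29k^4.
Then 2·2^(k + 1) = 2·(2·2^k) ≥ 2·(29k^4).
Also, for k ≥ 22 we have 2·(29k^4) ≥ 29(k+1)^4, since 2 ≥ (1 + 1/k)^4 for all k ≥ 22.
Combining, 2·2^(k + 1) ≥ 29(k+1)^4.
By induction, the statement is established for all N ≥ 22.
Hence the smallest such M is 22.

M = 22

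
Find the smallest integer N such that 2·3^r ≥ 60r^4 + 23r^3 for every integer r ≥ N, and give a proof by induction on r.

N = 13

At r = 12: 1062882 < 1283904, so the inequality fails and N ≥ 13. We prove 2·3^r ≥ 60r^4 + 23r^3 for all r ≥ 13.
For the base case r = 13: 2·3^r = 3188646 and 60r^4 + 23r^3 = 1764191, so 3188646 ≥ 1764191.
Inductive step: suppose the statement holds for some j ≥ 13, so 2·3^j ≥ 60j^4 + 23j^3.
Then 2·3^(j + 1) = 3·(2·3^j) ≥ 3·(60j^4 + 23j^3).
Also, for j ≥ 13 we have 3·(60j^4 + 23j^3) ≥ 60(j+1)^4 + 23(j+1)^3, since 3·(60j^4 + 23j^3) − (60(j+1)^4 + 23(j+1)^3) = 120j^4 - 194j^3 - 429j^2 - 309j - 83, which is nonnegative for all j ≥ 13.
Combining, 2·3^(j + 1) ≥ 60(j+1)^4 + 23(j+1)^3.
By induction, the statement is established for all r ≥ 13.
Hence the smallest such N is 13.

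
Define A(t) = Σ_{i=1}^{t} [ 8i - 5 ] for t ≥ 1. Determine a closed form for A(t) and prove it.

A(t) = t(4t - 1)

We claim A(t) = t(4t - 1) for all t ≥ 1.
Base case (t = 1): A(1) = 3, and the closed form gives 3. They agree.
For the inductive step, assume it holds for an arbitrary i ≥ 1, so A(i) = i(4i - 1).
Then A(i+1) = A(i) + (8i + 3) = (i(4i - 1)) + (8i + 3).
Simplifying, A(i+1) = (i + 1)(4i + 3) = (i+1)(4(i+1) - 1),
which is the closed form with t = i+1.
By the principle of mathematical induction, the result holds for all t ≥ 1.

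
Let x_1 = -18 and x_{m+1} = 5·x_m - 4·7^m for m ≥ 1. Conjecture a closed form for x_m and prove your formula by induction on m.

Computing the first terms: x_1 = -18, x_2 = -118, x_3 = -786. This suggests x_m = -4·5^(m - 1) - 2·7^m.
When m = 1: the formula gives -18 = -18 = x_1.
For the inductive step, assume it holds for an arbitrary k ≥ 1, so x_k = -4·5^(k - 1) - 2·7^k.
Then x_{k+1} = 5·x_k - 4·7^k = 5·(-4·5^(k - 1) - 2·7^k) - 4·7^k = -4·5^k - 2·7^(k + 1) = -4·5^((k+1) - 1) - 2·7^(k+1),
which is the claimed formula at m = k+1.
This completes the induction.

x_m = -4·5^(m - 1) - 2·7^m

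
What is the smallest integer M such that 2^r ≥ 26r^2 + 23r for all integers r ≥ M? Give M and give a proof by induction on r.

M = 12

At r = 11: 2048 < 3399, so the inequality fails and M ≥ 12. We prove 2^r ≥ 26r^2 + 23r for all r ≥ 12.
When r = 12: 2^r = 4096 and 26r^2 + 23r = 4020, so 4096 ≥ 4020.
Suppose the result is true for r = i, so 2^i ≥ 26i^2 + 23i.
Then 2^(i + 1) = 2·(2^i) ≥ 2·(26i^2 + 23i).
Also, for i ≥ 12 we have 2·(26i^2 + 23i) ≥ 26(i+1)^2 + 23(i+1), since 2·(26i^2 + 23i) − (26(i+1)^2 + 23(i+1)) = 26i^2 - 29i - 49, which is nonnegative for all i ≥ 12.
Combining, 2^(i + 1) ≥ 26(i+1)^2 + 23(i+1).
By induction, the statement is established for all r ≥ 12.
Hence the smallest such M is 12.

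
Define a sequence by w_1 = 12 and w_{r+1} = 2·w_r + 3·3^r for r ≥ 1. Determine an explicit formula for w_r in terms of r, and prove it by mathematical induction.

w_r = 3·2^(r - 1) + 3^(r + 1)

Computing the first terms: w_1 = 12, w_2 = 33, w_3 = 93. This suggests w_r = 3·2^(r - 1) + 3^(r + 1).
When r = 1: the formula gives 12 = 12 = w_1.
Inductive step: suppose the statement holds for some k ≥ 1, so w_k = 3·2^(k - 1) + 3^(k + 1).
Then w_{k+1} = 2·w_k + 3·3^k = 2·(3·2^(k - 1) + 3^(k + 1)) + 3·3^k = 3·2^k + 3^(k + 2) = 3·2^((k+1) - 1) + 3^((k+1) + 1),
which is the claimed formula at r = k+1.
By the principle of mathematical induction, the result holds for all r ≥ 1.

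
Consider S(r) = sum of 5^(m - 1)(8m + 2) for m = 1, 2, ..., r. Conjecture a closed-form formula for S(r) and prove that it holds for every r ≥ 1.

We claim S(r) = 2·5^r·r for all r ≥ 1.
Base step (r = 1): S(1) = 10, and the closed form gives 10. They agree.
Suppose the result is true for r = m, so S(m) = 2·5^m·m.
Then S(m+1) = S(m) + (5^m(8m + 10)) = (2·5^m·m) + (5^m(8m + 10)).
Simplifying, S(m+1) = 10·5^m(m + 1) = 2·5^(m+1)·(m+1),
which is the closed form with r = m+1.
Hence, by induction on r, the claim holds for every r ≥ 1.

S(r) = 2·5^r·r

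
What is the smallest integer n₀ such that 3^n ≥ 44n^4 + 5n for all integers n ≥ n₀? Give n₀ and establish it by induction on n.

At n = 12: 531441 < 912444, so the inequality fails and n₀ ≥ 13. We prove 3^n ≥ 44n^4 + 5n for all n ≥ 13.
Base step (n = 13): 3^n = 1594323 and 44n^4 + 5n = 1256749, so 1594323 ≥ 1256749.
For the inductive step, assume it holds for an arbitrary p ≥ 13, so 3^p ≥ 44p^4 + 5p.
Then 3^(p + 1) = 3·(3^p) ≥ 3·(44p^4 + 5p).
Also, for p ≥ 13 we have 3·(44p^4 + 5p) ≥ 44(p+1)^4 + 5(p+1), since 3·(44p^4 + 5p) − (44(p+1)^4 + 5(p+1)) = 88p^4 - 176p^3 - 264p^2 - 166p - 49, which is nonnegative for all p ≥ 13.
Combining, 3^(p + 1) ≥ 44(p+1)^4 + 5(p+1).
This completes the induction.
Hence the smallest such n₀ is 13.

n₀ = 13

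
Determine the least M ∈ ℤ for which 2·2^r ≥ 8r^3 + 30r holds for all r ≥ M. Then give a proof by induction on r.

M = 14

At r = 13: 16384 < 17966, so the inequality fails and M ≥ 14. We prove 2·2^r ≥ 8r^3 + 30r for all r ≥ 14.
Base step (r = 14): 2·2^r = 32768 and 8r^3 + 30r = 22372, so 32768 ≥ 22372.
Inductive step: suppose the statement holds for some k ≥ 14, so 2·2^k ≥ 8k^3 + 30k.
Then 2·2^(k + 1) = 2·(2·2^k) ≥ 2·(8k^3 + 30k).
Also, for k ≥ 14 we have 2·(8k^3 + 30k) ≥ 8(k+1)^3 + 30(k+1), since 2·(8k^3 + 30k) − (8(k+1)^3 + 30(k+1)) = 8k^3 - 24k^2 + 6k - 38, which is nonnegative for all k ≥ 14.
Combining, 2·2^(k + 1) ≥ 8(k+1)^3 + 30(k+1).
By induction, the statement is established for all r ≥ 14.
Hence the smallest such M is 14.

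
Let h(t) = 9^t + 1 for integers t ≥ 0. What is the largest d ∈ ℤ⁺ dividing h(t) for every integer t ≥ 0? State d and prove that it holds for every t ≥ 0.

Computing the first values: h(0) = 2 and h(1) = 10; gcd(2, 10) = 2, so d ≤ 2.
We prove 2 | 9^t + 1 for all t ≥ 0 by induction on t.
When t = 0: h(0) = 2 = 2·(1), so 2 | h(0).
For the inductive step, assume it holds for an arbitrary i ≥ 0, i.e. 2 | h(i). Then
h(i+1) = 9^(i+1) + 1 = 9·(9^i + 1) - 8 = 9·h(i) - 8. The first term is divisible by 2 by the inductive hypothesis, and -8 is divisible by 2. Hence 2 | h(i+1).
By the principle of mathematical induction, the result holds for all t ≥ 0.
Therefore the largest such d is 2.

d = 2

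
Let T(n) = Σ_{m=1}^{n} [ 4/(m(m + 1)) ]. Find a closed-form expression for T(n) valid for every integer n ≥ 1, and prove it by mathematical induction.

T(n) = 4n/(n + 1)

We claim T(n) = 4n/(n + 1) for all n ≥ 1.
For the base case n = 1: T(1) = 2, and the closed form gives 2. They agree.
For the inductive step, assume it holds for an arbitrary m ≥ 1, so T(m) = 4m/(m + 1).
Then T(m+1) = T(m) + (4/((m + 1)(m + 2))) = (4m/(m + 1)) + (4/((m + 1)(m + 2))).
Simplifying, T(m+1) = 4(m + 1)/(m + 2) = 4(m+1)/((m+1) + 1),
which is the closed form with n = m+1.
Hence, by induction on n, the claim holds for every n ≥ 1.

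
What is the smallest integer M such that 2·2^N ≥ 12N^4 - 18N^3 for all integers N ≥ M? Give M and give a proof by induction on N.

At N = 19: 1048576 < 1440390, so the inequality fails and M ≥ 20. We prove 2·2^N ≥ 12N^4 - 18N^3 for all N ≥ 20.
Base case (N = 20): 2·2^N = 2097152 and 12N^4 - 18N^3 = 1776000, so 2097152 ≥ 1776000.
Inductive step: suppose the statement holds for some r ≥ 20, so 2·2^r ≥ 12r^4 - 18r^3.
Then 2·2^(r + 1) = 2·(2·2^r) ≥ 2·(12r^4 - 18r^3).
Also, for r ≥ 20 we have 2·(12r^4 - 18r^3) ≥ 12(r+1)^4 - 18(r+1)^3, since 2·(12r^4 - 18r^3) − (12(r+1)^4 - 18(r+1)^3) = 12r^4 - 66r^3 - 18r^2 + 6r + 6, which is nonnegative for all r ≥ 20.
Combining, 2·2^(r + 1) ≥ 12(r+1)^4 - 18(r+1)^3.
By induction, the statement is established for all N ≥ 20.
Hence the smallest such M is 20.

M = 20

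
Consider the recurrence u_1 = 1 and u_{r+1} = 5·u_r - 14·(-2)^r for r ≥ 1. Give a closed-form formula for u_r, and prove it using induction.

u_r = -(-2)^(r + 1) + 5^r

Computing the first terms: u_1 = 1, u_2 = 33, u_3 = 109. This suggests u_r = -(-2)^(r + 1) + 5^r.
Base case (r = 1): the formula gives 1 = 1 = u_1.
Inductive step: assume the claim holds for r = i, so u_i = -(-2)^(i + 1) + 5^i.
Then u_{i+1} = 5·u_i - 14·(-2)^i = 5·(-(-2)^(i + 1) + 5^i) - 14·(-2)^i = -(-2)^(i + 2) + 5^(i + 1) = -(-2)^((i+1) + 1) + 5^(i+1),
which is the claimed formula at r = i+1.
This completes the induction.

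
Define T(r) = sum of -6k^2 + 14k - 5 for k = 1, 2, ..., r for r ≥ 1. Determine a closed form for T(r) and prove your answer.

We claim T(r) = -r(2r^2 - 4r - 1) for all r ≥ 1.
When r = 1: T(1) = 3, and the closed form gives 3. They agree.
Suppose the result is true for r = k, so T(k) = k(-2k^2 + 4k + 1).
Then T(k+1) = T(k) + (-6k^2 + 2k + 3) = (k(-2k^2 + 4k + 1)) + (-6k^2 + 2k + 3).
Simplifying, T(k+1) = -(k + 1)(2k^2 - 3) = -(k+1)(2(k+1)^2 - 4(k+1) - 1),
which is the closed form with r = k+1.
By induction, the statement is established for all r ≥ 1.

T(r) = -r(2r^2 - 4r - 1)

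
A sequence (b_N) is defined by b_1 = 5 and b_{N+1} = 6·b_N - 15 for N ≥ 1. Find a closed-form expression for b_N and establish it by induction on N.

Computing the first terms: b_1 = 5, b_2 = 15, b_3 = 75. This suggests b_N = 2·6^(N - 1) + 3.
When N = 1: the formula gives 5 = 5 = b_1.
Inductive step: suppose the statement holds for some p ≥ 1, so b_p = 2·6^(p - 1) + 3.
Then b_{p+1} = 6·b_p - 15 = 6·(2·6^(p - 1) + 3) - 15 = 2·6^p + 3 = 2·6^((p+1) - 1) + 3,
which is the claimed formula at N = p+1.
By induction, the statement is established for all N ≥ 1.

b_N = 2·6^(N - 1) + 3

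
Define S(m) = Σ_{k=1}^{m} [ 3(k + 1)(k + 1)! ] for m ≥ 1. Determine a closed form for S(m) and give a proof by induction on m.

We claim S(m) = 3(m + 2)! - 6 for all m ≥ 1.
Base case (m = 1): S(1) = 12, and the closed form gives 12. They agree.
For the inductive step, assume it holds for an arbitrary k ≥ 1, so S(k) = 3(k + 2)! - 6.
Then S(k+1) = S(k) + (3(k + 2)(k + 2)!) = (3(k + 2)! - 6) + (3(k + 2)(k + 2)!).
Simplifying, S(k+1) = 3((k+1) + 2)! - 6,
which is the closed form with m = k+1.
By induction, the statement is established for all m ≥ 1.

S(m) = 3(m + 2)! - 6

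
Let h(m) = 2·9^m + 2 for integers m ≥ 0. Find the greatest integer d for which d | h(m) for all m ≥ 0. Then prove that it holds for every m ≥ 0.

Computing the first values: h(0) = 4 and h(1) = 20; gcd(4, 20) = 4, so d ≤ 4.
We prove 4 | 2·9^m + 2 for all m ≥ 0 by induction on m.
For the base case m = 0: h(0) = 4 = 4·(1), so 4 | h(0).
Suppose the result is true for m = r, i.e. 4 | h(r). Then
h(r+1) = 2·9^(r+1) + 2 = 9·(2·9^r + 2) - 16 = 9·h(r) - 16. The first term is divisible by 4 by the inductive hypothesis, and -16 is divisible by 4. Hence 4 | h(r+1).
Hence, by induction on m, the claim holds for every m ≥ 0.
Therefore the largest such d is 4.

d = 4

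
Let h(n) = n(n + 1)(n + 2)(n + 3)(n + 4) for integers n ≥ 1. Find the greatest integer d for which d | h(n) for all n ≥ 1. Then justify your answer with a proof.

d = 120

Computing the first values: h(1) = 120 and h(2) = 720; gcd(120, 720) = 120, so d ≤ 120.
We prove 120 | n(n + 1)(n + 2)(n + 3)(n + 4) for all n ≥ 1 by induction on n.
For the base case n = 1: h(1) = 120 = 120·(1), so 120 | h(1).
Inductive step: suppose the statement holds for some k ≥ 1, i.e. 120 | h(k). Then
h(k+1) − h(k) = (k+1)·(k+2)·(k+3)·(k+4)·(k+5) − k·(k+1)·(k+2)·(k+3)·(k+4) = (k+1)·(k+2)·(k+3)·(k+4)·[(k+5) − k] = 5·(k+1)·(k+2)·(k+3)·(k+4). The product of 4 consecutive integers is divisible by (4)! = 24, so h(k+1) − h(k) is divisible by 5·24 = 120. By the inductive hypothesis 120 | h(k), hence 120 | h(k+1).
By induction, the statement is established for all n ≥ 1.
Therefore the largest such d is 120.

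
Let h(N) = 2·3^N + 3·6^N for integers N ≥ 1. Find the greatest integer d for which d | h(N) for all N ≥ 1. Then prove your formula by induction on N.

Computing the first values: h(1) = 24 and h(2) = 126; gcd(24, 126) = 6, so d ≤ 6.
We prove 6 | 2·3^N + 3·6^N for all N ≥ 1 by induction on N.
For the base case N = 1: h(1) = 24 = 6·(4), so 6 | h(1).
Inductive step: assume the claim holds for N = p, i.e. 6 | h(p). Then
h(p+1) − 6·h(p) = (2·3^(p+1) + 3·6^(p+1)) − 6·(2·3^p + 3·6^p) = (2)·3^p·(3 − 6) = (-6)·3^p. Since 6 | h(p) by the inductive hypothesis, 6 | 6·h(p); and 6 | -6 since -6 = 6·-1. Therefore 6 | h(p+1).
By induction, the statement is established for all N ≥ 1.
Therefore the largest such d is 6.

d = 6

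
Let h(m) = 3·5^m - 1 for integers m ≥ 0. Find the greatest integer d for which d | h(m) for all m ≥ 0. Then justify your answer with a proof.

d = 2

Computing the first values: h(0) = 2 and h(1) = 14; gcd(2, 14) = 2, so d ≤ 2.
We prove 2 | 3·5^m - 1 for all m ≥ 0 by induction on m.
Base step (m = 0): h(0) = 2 = 2·(1), so 2 | h(0).
Inductive step: assume the claim holds for m = k, i.e. 2 | h(k). Then
h(k+1) = 3·5^(k+1) - 1 = 5·(3·5^k - 1) + 4 = 5·h(k) + 4. The first term is divisible by 2 by the inductive hypothesis, and 4 is divisible by 2. Hence 2 | h(k+1).
By induction, the statement is established for all m ≥ 0.
Therefore the largest such d is 2.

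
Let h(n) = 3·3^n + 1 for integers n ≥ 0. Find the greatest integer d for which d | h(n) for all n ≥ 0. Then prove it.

Computing the first values: h(0) = 4 and h(1) = 10; gcd(4, 10) = 2, so d ≤ 2.
We prove 2 | 3·3^n + 1 for all n ≥ 0 by induction on n.
For the base case n = 0: h(0) = 4 = 2·(2), so 2 | h(0).
For the inductive step, assume it holds for an arbitrary k ≥ 0, i.e. 2 | h(k). Then
h(k+1) = 3·3^(k+1) + 1 = 3·(3·3^k + 1) - 2 = 3·h(k) - 2. The first term is divisible by 2 by the inductive hypothesis, and -2 is divisible by 2. Hence 2 | h(k+1).
By induction, the statement is established for all n ≥ 0.
Therefore the largest such d is 2.

d = 2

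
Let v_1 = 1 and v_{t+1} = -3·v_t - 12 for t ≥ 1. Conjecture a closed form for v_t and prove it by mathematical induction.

v_t = 4(-3)^(t - 1) - 3

Computing the first terms: v_1 = 1, v_2 = -15, v_3 = 33. This suggests v_t = 4(-3)^(t - 1) - 3.
Base step (t = 1): the formula gives 1 = 1 = v_1.
Suppose the result is true for t = j, so v_j = 4(-3)^(j - 1) - 3.
Then v_{j+1} = -3·v_j - 12 = -3·(4(-3)^(j - 1) - 3) - 12 = 4(-3)^j - 3 = 4(-3)^((j+1) - 1) - 3,
which is the claimed formula at t = j+1.
This completes the induction.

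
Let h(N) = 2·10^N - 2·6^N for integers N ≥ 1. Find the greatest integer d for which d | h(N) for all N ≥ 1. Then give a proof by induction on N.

Computing the first values: h(1) = 8 and h(2) = 128; gcd(8, 128) = 8, so d ≤ 8.
We prove 8 | 2·10^N - 2·6^N for all N ≥ 1 by induction on N.
Base step (N = 1): h(1) = 8 = 8·(1), so 8 | h(1).
Inductive step: suppose the statement holds for some m ≥ 1, i.e. 8 | h(m). Then
h(m+1) − 10·h(m) = (2·10^(m+1) - 2·6^(m+1)) − 10·(2·10^m - 2·6^m) = (-2)·6^m·(6 − 10) = (8)·6^m. Since 8 | h(m) by the inductive hypothesis, 8 | 10·h(m); and 8 | 8 since 8 = 8·1. Therefore 8 | h(m+1).
By induction, the statement is established for all N ≥ 1.
Therefore the largest such d is 8.

d = 8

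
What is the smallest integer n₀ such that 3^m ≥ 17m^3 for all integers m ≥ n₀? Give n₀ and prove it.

n₀ = 9

At m = 8: 6561 < 8704, so the inequality fails and n₀ ≥ 9. We prove 3^m ≥ 17m^3 for all m ≥ 9.
Base step (m = 9): 3^m = 19683 and 17m^3 = 12393, so 19683 ≥ 12393.
For the inductive step, assume it holds for an arbitrary j ≥ 9, so 3^j ≥ 17j^3.
Then 3^(j + 1) = 3·(3^j) ≥ 3·(17j^3).
Also, for j ≥ 9 we have 3·(17j^3) ≥ 17(j+1)^3, since 3 ≥ (1 + 1/j)^3 for all j ≥ 9.
Combining, 3^(j + 1) ≥ 17(j+1)^3.
By the principle of mathematical induction, the result holds for all m ≥ 9.
Hence the smallest such n₀ is 9.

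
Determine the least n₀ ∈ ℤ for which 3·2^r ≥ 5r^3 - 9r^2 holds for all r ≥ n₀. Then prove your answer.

n₀ = 11

At r = 10: 3072 < 4100, so the inequality fails and n₀ ≥ 11. We prove 3·2^r ≥ 5r^3 - 9r^2 for all r ≥ 11.
When r = 11: 3·2^r = 6144 and 5r^3 - 9r^2 = 5566, so 6144 ≥ 5566.
Inductive step: assume the claim holds for r = i, so 3·2^i ≥ 5i^3 - 9i^2.
Then 3·2^(i + 1) = 2·(3·2^i) ≥ 2·(5i^3 - 9i^2).
Also, for i ≥ 11 we have 2·(5i^3 - 9i^2) ≥ 5(i+1)^3 - 9(i+1)^2, since 2·(5i^3 - 9i^2) − (5(i+1)^3 - 9(i+1)^2) = 5i^3 - 24i^2 + 3i + 4, which is nonnegative for all i ≥ 11.
Combining, 3·2^(i + 1) ≥ 5(i+1)^3 - 9(i+1)^2.
By the principle of mathematical induction, the result holds for all r ≥ 11.
Hence the smallest such n₀ is 11.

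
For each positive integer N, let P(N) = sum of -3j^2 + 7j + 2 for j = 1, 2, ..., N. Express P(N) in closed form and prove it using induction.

P(N) = -N(N^2 - 2N - 5)

We claim P(N) = -N(N^2 - 2N - 5) for all N ≥ 1.
When N = 1: P(1) = 6, and the closed form gives 6. They agree.
Inductive step: suppose the statement holds for some j ≥ 1, so P(j) = j(-j^2 + 2j + 5).
Then P(j+1) = P(j) + (-3j^2 + j + 6) = (j(-j^2 + 2j + 5)) + (-3j^2 + j + 6).
Simplifying, P(j+1) = -(j + 1)(j^2 - 6) = -(j+1)((j+1)^2 - 2(j+1) - 5),
which is the closed form with N = j+1.
Hence, by induction on N, the claim holds for every N ≥ 1.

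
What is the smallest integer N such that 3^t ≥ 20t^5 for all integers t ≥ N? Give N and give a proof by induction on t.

N = 16

At t = 15: 14348907 < 15187500, so the inequality fails and N ≥ 16. We prove 3^t ≥ 20t^5 for all t ≥ 16.
Base step (t = 16): 3^t = 43046721 and 20t^5 = 20971520, so 43046721 ≥ 20971520.
For the inductive step, assume it holds for an arbitrary p ≥ 16, so 3^p ≥ 20p^5.
Then 3^(p + 1) = 3·(3^p) ≥ 3·(20p^5).
Also, for p ≥ 16 we have 3·(20p^5) ≥ 20(p+1)^5, since 3 ≥ (1 + 1/p)^5 for all p ≥ 16.
Combining, 3^(p + 1) ≥ 20(p+1)^5.
This completes the induction.
Hence the smallest such N is 16.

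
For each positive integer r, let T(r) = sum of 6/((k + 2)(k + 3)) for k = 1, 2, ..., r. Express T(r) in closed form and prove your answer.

We claim T(r) = 2r/(r + 3) for all r ≥ 1.
Base case (r = 1): T(1) = 1/2, and the closed form gives 1/2. They agree.
Inductive step: suppose the statement holds for some k ≥ 1, so T(k) = 2k/(k + 3).
Then T(k+1) = T(k) + (6/((k + 3)(k + 4))) = (2k/(k + 3)) + (6/((k + 3)(k + 4))).
Simplifying, T(k+1) = 2(k + 1)/(k + 4) = 2(k+1)/((k+1) + 3),
which is the closed form with r = k+1.
By the principle of mathematical induction, the result holds for all r ≥ 1.

T(r) = 2r/(r + 3)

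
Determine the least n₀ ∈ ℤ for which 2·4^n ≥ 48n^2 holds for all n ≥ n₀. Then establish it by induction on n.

n₀ = 5

At n = 4: 512 < 768, so the inequality fails and n₀ ≥ 5. We prove 2·4^n ≥ 48n^2 for all n ≥ 5.
Base case (n = 5): 2·4^n = 2048 and 48n^2 = 1200, so 2048 ≥ 1200.
Inductive step: suppose the statement holds for some j ≥ 5, so 2·4^j ≥ 48j^2.
Then 2·4^(j + 1) = 4·(2·4^j) ≥ 4·(48j^2).
Also, for j ≥ 5 we have 4·(48j^2) ≥ 48(j+1)^2, since 4 ≥ (1 + 1/j)^2 for all j ≥ 5.
Combining, 2·4^(j + 1) ≥ 48(j+1)^2.
By induction, the statement is established for all n ≥ 5.
Hence the smallest such n₀ is 5.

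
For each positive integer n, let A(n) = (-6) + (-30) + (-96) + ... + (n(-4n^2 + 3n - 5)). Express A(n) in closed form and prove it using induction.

We claim A(n) = -n(n + 1)(n^2 + 2) for all n ≥ 1.
Base step (n = 1): A(1) = -6, and the closed form gives -6. They agree.
Inductive step: suppose the statement holds for some j ≥ 1, so A(j) = j(-j^3 - j^2 - 2j - 2).
Then A(j+1) = A(j) + (-(j + 1)(-3j + 4(j + 1)^2 + 2)) = (j(-j^3 - j^2 - 2j - 2)) + (-(j + 1)(-3j + 4(j + 1)^2 + 2)).
Simplifying, A(j+1) = -(j + 1)(j + 2)(j^2 + 2j + 3) = -(j+1)((j+1) + 1)((j+1)^2 + 2),
which is the closed form with n = j+1.
Hence, by induction on n, the claim holds for every n ≥ 1.

A(n) = -n(n + 1)(n^2 + 2)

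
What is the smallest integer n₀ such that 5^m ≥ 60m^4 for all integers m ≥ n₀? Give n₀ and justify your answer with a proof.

n₀ = 8

At m = 7: 78125 < 144060, so the inequality fails and n₀ ≥ 8. We prove 5^m ≥ 60m^4 for all m ≥ 8.
Base case (m = 8): 5^m = 390625 and 60m^4 = 245760, so 390625 ≥ 245760.
Inductive step: assume the claim holds for m = p, so 5^p ≥ 60p^4.
Then 5^(p + 1) = 5·(5^p) ≥ 5·(60p^4).
Also, for p ≥ 8 we have 5·(60p^4) ≥ 60(p+1)^4, since 5 ≥ (1 + 1/p)^4 for all p ≥ 8.
Combining, 5^(p + 1) ≥ 60(p+1)^4.
Hence, by induction on m, the claim holds for every m ≥ 8.
Hence the smallest such n₀ is 8.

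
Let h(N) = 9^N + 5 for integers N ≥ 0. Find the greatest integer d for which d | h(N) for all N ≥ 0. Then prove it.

d = 2

Computing the first values: h(0) = 6 and h(1) = 14; gcd(6, 14) = 2, so d ≤ 2.
We prove 2 | 9^N + 5 for all N ≥ 0 by induction on N.
For the base case N = 0: h(0) = 6 = 2·(3), so 2 | h(0).
Suppose the result is true for N = p, i.e. 2 | h(p). Then
h(p+1) = 9^(p+1) + 5 = 9·(9^p + 5) - 40 = 9·h(p) - 40. The first term is divisible by 2 by the inductive hypothesis, and -40 is divisible by 2. Hence 2 | h(p+1).
By the principle of mathematical induction, the result holds for all N ≥ 0.
Therefore the largest such d is 2.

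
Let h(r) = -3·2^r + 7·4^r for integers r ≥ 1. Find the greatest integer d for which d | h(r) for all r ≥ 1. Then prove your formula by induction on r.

d = 2

Computing the first values: h(1) = 22 and h(2) = 100; gcd(22, 100) = 2, so d ≤ 2.
We prove 2 | -3·2^r + 7·4^r for all r ≥ 1 by induction on r.
Base step (r = 1): h(1) = 22 = 2·(11), so 2 | h(1).
Inductive step: assume the claim holds for r = m, i.e. 2 | h(m). Then
h(m+1) − 4·h(m) = (-3·2^(m+1) + 7·4^(m+1)) − 4·(-3·2^m + 7·4^m) = (-3)·2^m·(2 − 4) = (6)·2^m. Since 2 | h(m) by the inductive hypothesis, 2 | 4·h(m); and 2 | 6 since 6 = 2·3. Therefore 2 | h(m+1).
Hence, by induction on r, the claim holds for every r ≥ 1.
Therefore the largest such d is 2.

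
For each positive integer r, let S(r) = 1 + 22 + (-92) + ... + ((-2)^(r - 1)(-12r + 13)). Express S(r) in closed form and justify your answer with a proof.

We claim S(r) = (-2)^r(4r - 3) + 3 for all r ≥ 1.
Base case (r = 1): S(1) = 1, and the closed form gives 1. They agree.
Suppose the result is true for r = m, so S(m) = (-2)^m(4m - 3) + 3.
Then S(m+1) = S(m) + ((-2)^m(-12m + 1)) = ((-2)^m(4m - 3) + 3) + ((-2)^m(-12m + 1)).
Simplifying, S(m+1) = (-2)^(m + 1) + (-2)^(m + 3)m + 3 = (-2)^(m+1)(4(m+1) - 3) + 3,
which is the closed form with r = m+1.
By induction, the statement is established for all r ≥ 1.

S(r) = (-2)^r(4r - 3) + 3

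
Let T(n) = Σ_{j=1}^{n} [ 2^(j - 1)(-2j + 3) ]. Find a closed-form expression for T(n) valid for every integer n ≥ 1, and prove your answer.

T(n) = 2^n(-2n + 5) - 5

We claim T(n) = 2^n(-2n + 5) - 5 for all n ≥ 1.
For the base case n = 1: T(1) = 1, and the closed form gives 1. They agree.
Inductive step: assume the claim holds for n = j, so T(j) = 2^j(-2j + 5) - 5.
Then T(j+1) = T(j) + (2^j(-2j + 1)) = (2^j(-2j + 5) - 5) + (2^j(-2j + 1)).
Simplifying, T(j+1) = -4·2^j·j + 6·2^j - 5 = 2^(j+1)(-2(j+1) + 5) - 5,
which is the closed form with n = j+1.
By induction, the statement is established for all n ≥ 1.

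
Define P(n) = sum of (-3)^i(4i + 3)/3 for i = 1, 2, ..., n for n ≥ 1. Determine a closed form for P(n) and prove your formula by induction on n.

We claim P(n) = (-3)^n(n + 1) - 1 for all n ≥ 1.
Base step (n = 1): P(1) = -7, and the closed form gives -7. They agree.
Inductive step: suppose the statement holds for some i ≥ 1, so P(i) = (-3)^i(i + 1) - 1.
Then P(i+1) = P(i) + ((-3)^i(-4i - 7)) = ((-3)^i(i + 1) - 1) + ((-3)^i(-4i - 7)).
Simplifying, P(i+1) = -3(-3)^i·i - 6(-3)^i - 1 = (-3)^(i+1)((i+1) + 1) - 1,
which is the closed form with n = i+1.
By induction, the statement is established for all n ≥ 1.

P(n) = (-3)^n(n + 1) - 1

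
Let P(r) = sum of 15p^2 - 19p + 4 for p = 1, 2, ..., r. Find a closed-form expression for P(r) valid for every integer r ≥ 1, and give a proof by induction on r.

P(r) = r(r - 1)(5r + 3)

We claim P(r) = r(r - 1)(5r + 3) for all r ≥ 1.
When r = 1: P(1) = 0, and the closed form gives 0. They agree.
For the inductive step, assume it holds for an arbitrary p ≥ 1, so P(p) = p(5p^2 - 2p - 3).
Then P(p+1) = P(p) + (p(15p + 11)) = (p(5p^2 - 2p - 3)) + (p(15p + 11)).
Simplifying, P(p+1) = p(p + 1)(5p + 8) = (p+1)((p+1) - 1)(5(p+1) + 3),
which is the closed form with r = p+1.
By the principle of mathematical induction, the result holds for all r ≥ 1.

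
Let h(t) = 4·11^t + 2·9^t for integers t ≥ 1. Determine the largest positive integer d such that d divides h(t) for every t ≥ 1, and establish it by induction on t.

d = 2

Computing the first values: h(1) = 62 and h(2) = 646; gcd(62, 646) = 2, so d ≤ 2.
We prove 2 | 4·11^t + 2·9^t for all t ≥ 1 by induction on t.
For the base case t = 1: h(1) = 62 = 2·(31), so 2 | h(1).
For the inductive step, assume it holds for an arbitrary p ≥ 1, i.e. 2 | h(p). Then
h(p+1) − 11·h(p) = (4·11^(p+1) + 2·9^(p+1)) − 11·(4·11^p + 2·9^p) = (2)·9^p·(9 − 11) = (-4)·9^p. Since 2 | h(p) by the inductive hypothesis, 2 | 11·h(p); and 2 | -4 since -4 = 2·-2. Therefore 2 | h(p+1).
This completes the induction.
Therefore the largest such d is 2.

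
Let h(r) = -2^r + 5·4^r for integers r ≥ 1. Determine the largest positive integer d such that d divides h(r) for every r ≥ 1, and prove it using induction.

Computing the first values: h(1) = 18 and h(2) = 76; gcd(18, 76) = 2, so d ≤ 2.
We prove 2 | -2^r + 5·4^r for all r ≥ 1 by induction on r.
Base case (r = 1): h(1) = 18 = 2·(9), so 2 | h(1).
For the inductive step, assume it holds for an arbitrary p ≥ 1, i.e. 2 | h(p). Then
h(p+1) − 4·h(p) = (-2^(p+1) + 5·4^(p+1)) − 4·(-2^p + 5·4^p) = (-1)·2^p·(2 − 4) = (2)·2^p. Since 2 | h(p) by the inductive hypothesis, 2 | 4·h(p); and 2 | 2 since 2 = 2·1. Therefore 2 | h(p+1).
This completes the induction.
Therefore the largest such d is 2.

d = 2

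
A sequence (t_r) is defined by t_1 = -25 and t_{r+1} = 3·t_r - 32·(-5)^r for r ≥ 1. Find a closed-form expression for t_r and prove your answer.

t_r = 4(-5)^r - 5·3^(r - 1)

Computing the first terms: t_1 = -25, t_2 = 85, t_3 = -545. This suggests t_r = 4(-5)^r - 5·3^(r - 1).
When r = 1: the formula gives -25 = -25 = t_1.
Suppose the result is true for r = k, so t_k = 4(-5)^k - 5·3^(k - 1).
Then t_{k+1} = 3·t_k - 32·(-5)^k = 3·(4(-5)^k - 5·3^(k - 1)) - 32·(-5)^k = 4(-5)^(k + 1) - 5·3^k = 4(-5)^(k+1) - 5·3^((k+1) - 1),
which is the claimed formula at r = k+1.
This completes the induction.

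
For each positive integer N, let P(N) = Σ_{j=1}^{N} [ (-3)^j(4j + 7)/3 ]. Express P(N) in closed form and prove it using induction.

We claim P(N) = (-3)^N(N + 2) - 2 for all N ≥ 1.
Base step (N = 1): P(1) = -11, and the closed form gives -11. They agree.
Inductive step: assume the claim holds for N = j, so P(j) = (-3)^j(j + 2) - 2.
Then P(j+1) = P(j) + ((-3)^j(-4j - 11)) = ((-3)^j(j + 2) - 2) + ((-3)^j(-4j - 11)).
Simplifying, P(j+1) = -3(-3)^j·j - 9(-3)^j - 2 = (-3)^(j+1)((j+1) + 2) - 2,
which is the closed form with N = j+1.
This completes the induction.

P(N) = (-3)^N(N + 2) - 2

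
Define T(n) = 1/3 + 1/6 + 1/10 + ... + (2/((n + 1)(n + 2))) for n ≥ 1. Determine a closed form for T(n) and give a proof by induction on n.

We claim T(n) = n/(n + 2) for all n ≥ 1.
For the base case n = 1: T(1) = 1/3, and the closed form gives 1/3. They agree.
Suppose the result is true for n = i, so T(i) = i/(i + 2).
Then T(i+1) = T(i) + (2/((i + 2)(i + 3))) = (i/(i + 2)) + (2/((i + 2)(i + 3))).
Simplifying, T(i+1) = (i + 1)/(i + 3) = (i+1)/((i+1) + 2),
which is the closed form with n = i+1.
By the principle of mathematical induction, the result holds for all n ≥ 1.

T(n) = n/(n + 2)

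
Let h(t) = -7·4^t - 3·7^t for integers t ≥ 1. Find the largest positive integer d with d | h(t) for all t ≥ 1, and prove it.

d = 7

Computing the first values: h(1) = -49 and h(2) = -259; gcd(-49, -259) = 7, so d ≤ 7.
We prove 7 | -7·4^t - 3·7^t for all t ≥ 1 by induction on t.
For the base case t = 1: h(1) = -49 = 7·(-7), so 7 | h(1).
Suppose the result is true for t = j, i.e. 7 | h(j). Then
h(j+1) − 7·h(j) = (-7·4^(j+1) - 3·7^(j+1)) − 7·(-7·4^j - 3·7^j) = (-7)·4^j·(4 − 7) = (21)·4^j. Since 7 | h(j) by the inductive hypothesis, 7 | 7·h(j); and 7 | 21 since 21 = 7·3. Therefore 7 | h(j+1).
By induction, the statement is established for all t ≥ 1.
Therefore the largest such d is 7.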